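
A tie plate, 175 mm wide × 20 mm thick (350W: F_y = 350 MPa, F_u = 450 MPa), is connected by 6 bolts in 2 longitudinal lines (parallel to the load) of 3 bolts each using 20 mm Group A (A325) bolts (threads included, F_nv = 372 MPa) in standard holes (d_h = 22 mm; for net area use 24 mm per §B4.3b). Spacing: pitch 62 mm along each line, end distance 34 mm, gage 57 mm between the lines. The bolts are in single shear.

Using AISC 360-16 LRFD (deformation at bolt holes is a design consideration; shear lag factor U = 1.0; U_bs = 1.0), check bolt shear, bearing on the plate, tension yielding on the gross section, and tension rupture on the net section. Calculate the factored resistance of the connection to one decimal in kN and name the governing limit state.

525.9 kN (bolt shear governs)

Bolt shear: A_b = π(20)²/4 = 314.16 mm². φR_n = 0.75 × 372 × 314.16 × 6 × 1 = 525.9 kN.
Bearing (20 mm plate, F_u = 450 MPa): end bolts L_c = 34 − 22/2 = 23, R_n = min(1.2×23×20×450, 2.4×20×20×450) = 248.4 kN/bolt; interior L_c = 62 − 22 = 40, R_n = 432 kN/bolt. φR_n = 0.75 × (2×248.4 + 4×432) = 1668.6 kN.
Tension yield (gross): A_g = 175×20 = 3500 mm². φR_n = 0.90 × 350 × 3500 = 1102.5 kN.
Tension rupture (net): A_n = (175 − 2×24)×20 = 2540 mm² (U = 1.0, A_e = A_n). φR_n = 0.75 × 450 × 2540 = 857.3 kN.
Governing: min(525.9, 1668.6, 1102.5, 857.3) = 525.9 kN → bolt shear.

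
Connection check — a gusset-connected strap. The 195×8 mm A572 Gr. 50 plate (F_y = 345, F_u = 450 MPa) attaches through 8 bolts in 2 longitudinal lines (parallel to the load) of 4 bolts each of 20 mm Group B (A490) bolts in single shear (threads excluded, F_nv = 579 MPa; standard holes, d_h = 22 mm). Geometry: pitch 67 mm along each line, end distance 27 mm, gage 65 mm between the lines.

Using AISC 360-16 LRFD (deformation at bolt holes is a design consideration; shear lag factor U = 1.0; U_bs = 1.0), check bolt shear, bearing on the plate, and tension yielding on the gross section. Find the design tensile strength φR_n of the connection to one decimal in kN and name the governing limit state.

484.4 kN (gross-section yield governs)

Bolt shear: A_b = π(20)²/4 = 314.16 mm². φR_n = 0.75 × 579 × 314.16 × 8 × 1 = 1091.4 kN.
Bearing (8 mm plate, F_u = 450 MPa): end bolts L_c = 27 − 22/2 = 16, R_n = min(1.2×16×8×450, 2.4×20×8×450) = 69.12 kN/bolt; interior L_c = 67 − 22 = 45, R_n = 172.8 kN/bolt. φR_n = 0.75 × (2×69.12 + 6×172.8) = 881.3 kN.
Tension yield (gross): A_g = 195×8 = 1560 mm². φR_n = 0.90 × 345 × 1560 = 484.4 kN.
Governing: min(1091.4, 881.3, 484.4) = 484.4 kN → gross-section yield.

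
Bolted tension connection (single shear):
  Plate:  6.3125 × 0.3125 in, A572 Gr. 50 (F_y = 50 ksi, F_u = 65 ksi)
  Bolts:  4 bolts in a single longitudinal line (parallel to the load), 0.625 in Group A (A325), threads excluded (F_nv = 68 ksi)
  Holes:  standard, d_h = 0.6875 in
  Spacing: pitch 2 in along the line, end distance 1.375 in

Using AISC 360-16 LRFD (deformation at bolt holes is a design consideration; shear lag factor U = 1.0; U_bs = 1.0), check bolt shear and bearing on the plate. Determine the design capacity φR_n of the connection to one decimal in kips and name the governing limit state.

62.6 kips (bolt shear governs)

Bolt shear: A_b = π(0.625)²/4 = 0.3068 in². φR_n = 0.75 × 68 × 0.3068 × 4 × 1 = 62.6 kips.
Bearing (0.3125 in plate, F_u = 65 ksi): end bolts L_c = 1.375 − 0.6875/2 = 1.03125, R_n = min(1.2×1.03125×0.3125×65, 2.4×0.625×0.3125×65) = 25.137 kips/bolt; interior L_c = 2 − 0.6875 = 1.3125, R_n = 30.469 kips/bolt. φR_n = 0.75 × (1×25.137 + 3×30.469) = 87.4 kips.
Governing: min(62.6, 87.4) = 62.6 kips → bolt shear.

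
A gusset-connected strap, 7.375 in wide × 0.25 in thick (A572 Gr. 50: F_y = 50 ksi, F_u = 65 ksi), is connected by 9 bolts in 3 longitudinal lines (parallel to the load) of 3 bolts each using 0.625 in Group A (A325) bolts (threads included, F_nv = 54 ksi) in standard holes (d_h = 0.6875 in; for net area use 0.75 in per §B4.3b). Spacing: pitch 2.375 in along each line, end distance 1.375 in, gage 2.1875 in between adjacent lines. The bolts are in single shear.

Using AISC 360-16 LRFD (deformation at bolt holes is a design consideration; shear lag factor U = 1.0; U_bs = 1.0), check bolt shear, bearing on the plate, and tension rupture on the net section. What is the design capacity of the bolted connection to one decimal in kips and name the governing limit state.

62.5 kips (net-section rupture governs)

Bolt shear: A_b = π(0.625)²/4 = 0.3068 in². φR_n = 0.75 × 54 × 0.3068 × 9 × 1 = 111.8 kips.
Bearing (0.25 in plate, F_u = 65 ksi): end bolts L_c = 1.375 − 0.6875/2 = 1.03125, R_n = min(1.2×1.03125×0.25×65, 2.4×0.625×0.25×65) = 20.109 kips/bolt; interior L_c = 2.375 − 0.6875 = 1.6875, R_n = 24.375 kips/bolt. φR_n = 0.75 × (3×20.109 + 6×24.375) = 154.9 kips.
Tension rupture (net): A_n = (7.375 − 3×0.75)×0.25 = 1.2813 in² (U = 1.0, A_e = A_n). φR_n = 0.75 × 65 × 1.2813 = 62.5 kips.
Governing: min(111.8, 154.9, 62.5) = 62.5 kips → net-section rupture.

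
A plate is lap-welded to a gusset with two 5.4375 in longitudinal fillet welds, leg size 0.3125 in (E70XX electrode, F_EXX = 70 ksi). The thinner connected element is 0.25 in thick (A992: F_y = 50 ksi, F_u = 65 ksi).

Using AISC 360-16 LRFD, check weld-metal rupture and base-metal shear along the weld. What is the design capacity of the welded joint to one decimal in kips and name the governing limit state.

75.7 kips (weld metal governs)

Weld metal: throat = 0.707×0.3125 = 0.22094 in, L = 2×5.4375 = 10.875 in. φR_n = 0.75 × 0.6 × 70 × 0.22094 × 10.875 = 75.7 kips.
Base metal shear (0.25 in plate): yield φR_n = 1.0×0.6×50×0.25×10.875 = 81.6 kips; rupture φR_n = 0.75×0.6×65×0.25×10.875 = 79.5 kips; take 79.5 kips (rupture).
Governing: min(75.7, 79.5) = 75.7 kips → weld metal.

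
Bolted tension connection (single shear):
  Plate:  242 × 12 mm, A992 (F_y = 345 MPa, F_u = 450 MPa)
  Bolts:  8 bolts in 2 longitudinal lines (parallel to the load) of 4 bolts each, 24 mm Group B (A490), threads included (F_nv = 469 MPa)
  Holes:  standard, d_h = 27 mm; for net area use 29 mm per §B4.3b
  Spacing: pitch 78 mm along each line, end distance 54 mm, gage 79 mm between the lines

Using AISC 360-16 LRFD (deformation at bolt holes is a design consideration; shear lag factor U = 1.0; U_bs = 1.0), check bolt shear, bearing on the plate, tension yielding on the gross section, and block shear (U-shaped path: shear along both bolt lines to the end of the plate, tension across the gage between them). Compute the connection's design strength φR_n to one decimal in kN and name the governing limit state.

Bolt shear: A_b = π(24)²/4 = 452.39 mm². φR_n = 0.75 × 469 × 452.39 × 8 × 1 = 1273.0 kN.
Bearing (12 mm plate, F_u = 450 MPa): end bolts L_c = 54 − 27/2 = 40.5, R_n = min(1.2×40.5×12×450, 2.4×24×12×450) = 262.44 kN/bolt; interior L_c = 78 − 27 = 51, R_n = 311.04 kN/bolt. φR_n = 0.75 × (2×262.44 + 6×311.04) = 1793.3 kN.
Tension yield (gross): A_g = 242×12 = 2904 mm². φR_n = 0.90 × 345 × 2904 = 901.7 kN.
Block shear: shear path 2×[54+3×78] = 2×288 mm, A_gv = 6912, A_nv = 2×(288 − 3.5×29)×12 = 4476 mm²; tension across gage: (79 − 1×29)×12 = 600 mm². R_n = min(0.6×450×4476, 0.6×345×6912) + 1.0×450×600 = min(1208.5, 1430.8) + 270 = 1478.5 kN. φR_n = 0.75 × 1478.5 = 1108.9 kN.
Governing: min(1273.0, 1793.3, 901.7, 1108.9) = 901.7 kN → gross-section yield.

901.7 kN (gross-section yield governs)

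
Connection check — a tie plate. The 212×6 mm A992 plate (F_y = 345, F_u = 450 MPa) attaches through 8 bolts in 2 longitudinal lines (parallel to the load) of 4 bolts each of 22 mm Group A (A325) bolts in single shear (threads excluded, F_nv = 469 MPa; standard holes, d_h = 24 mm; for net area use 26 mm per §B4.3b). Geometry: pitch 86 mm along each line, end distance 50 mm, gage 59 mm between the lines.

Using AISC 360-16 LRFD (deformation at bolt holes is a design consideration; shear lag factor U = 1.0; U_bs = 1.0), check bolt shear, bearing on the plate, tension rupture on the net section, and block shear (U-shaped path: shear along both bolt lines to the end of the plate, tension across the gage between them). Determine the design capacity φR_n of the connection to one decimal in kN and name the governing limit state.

Bolt shear: A_b = π(22)²/4 = 380.13 mm². φR_n = 0.75 × 469 × 380.13 × 8 × 1 = 1069.7 kN.
Bearing (6 mm plate, F_u = 450 MPa): end bolts L_c = 50 − 24/2 = 38, R_n = min(1.2×38×6×450, 2.4×22×6×450) = 123.12 kN/bolt; interior L_c = 86 − 24 = 62, R_n = 142.56 kN/bolt. φR_n = 0.75 × (2×123.12 + 6×142.56) = 826.2 kN.
Tension rupture (net): A_n = (212 − 2×26)×6 = 960 mm² (U = 1.0, A_e = A_n). φR_n = 0.75 × 450 × 960 = 324.0 kN.
Block shear: shear path 2×[50+3×86] = 2×308 mm, A_gv = 3696, A_nv = 2×(308 − 3.5×26)×6 = 2604 mm²; tension across gage: (59 − 1×26)×6 = 198 mm². R_n = min(0.6×450×2604, 0.6×345×3696) + 1.0×450×198 = min(703.08, 765.07) + 89.1 = 792.18 kN. φR_n = 0.75 × 792.18 = 594.1 kN.
Governing: min(1069.7, 826.2, 324.0, 594.1) = 324.0 kN → net-section rupture.

324.0 kN (net-section rupture governs)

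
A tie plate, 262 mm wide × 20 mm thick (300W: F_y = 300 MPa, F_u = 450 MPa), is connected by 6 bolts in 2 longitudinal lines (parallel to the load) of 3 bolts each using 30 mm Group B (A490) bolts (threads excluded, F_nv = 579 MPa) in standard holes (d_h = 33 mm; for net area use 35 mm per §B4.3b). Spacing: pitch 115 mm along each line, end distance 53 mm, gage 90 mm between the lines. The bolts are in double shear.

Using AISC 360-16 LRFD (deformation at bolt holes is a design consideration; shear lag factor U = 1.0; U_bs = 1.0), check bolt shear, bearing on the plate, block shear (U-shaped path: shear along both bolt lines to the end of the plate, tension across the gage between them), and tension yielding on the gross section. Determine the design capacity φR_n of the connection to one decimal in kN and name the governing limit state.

Bolt shear: A_b = π(30)²/4 = 706.86 mm². φR_n = 0.75 × 579 × 706.86 × 6 × 2 = 3683.4 kN.
Bearing (20 mm plate, F_u = 450 MPa): end bolts L_c = 53 − 33/2 = 36.5, R_n = min(1.2×36.5×20×450, 2.4×30×20×450) = 394.2 kN/bolt; interior L_c = 115 − 33 = 82, R_n = 648 kN/bolt. φR_n = 0.75 × (2×394.2 + 4×648) = 2535.3 kN.
Block shear: shear path 2×[53+2×115] = 2×283 mm, A_gv = 11320, A_nv = 2×(283 − 2.5×35)×20 = 7820 mm²; tension across gage: (90 − 1×35)×20 = 1100 mm². R_n = min(0.6×450×7820, 0.6×300×11320) + 1.0×450×1100 = min(2111.4, 2037.6) + 495 = 2532.6 kN. φR_n = 0.75 × 2532.6 = 1899.5 kN.
Tension yield (gross): A_g = 262×20 = 5240 mm². φR_n = 0.90 × 300 × 5240 = 1414.8 kN.
Governing: min(3683.4, 2535.3, 1899.5, 1414.8) = 1414.8 kN → gross-section yield.

1414.8 kN (gross-section yield governs)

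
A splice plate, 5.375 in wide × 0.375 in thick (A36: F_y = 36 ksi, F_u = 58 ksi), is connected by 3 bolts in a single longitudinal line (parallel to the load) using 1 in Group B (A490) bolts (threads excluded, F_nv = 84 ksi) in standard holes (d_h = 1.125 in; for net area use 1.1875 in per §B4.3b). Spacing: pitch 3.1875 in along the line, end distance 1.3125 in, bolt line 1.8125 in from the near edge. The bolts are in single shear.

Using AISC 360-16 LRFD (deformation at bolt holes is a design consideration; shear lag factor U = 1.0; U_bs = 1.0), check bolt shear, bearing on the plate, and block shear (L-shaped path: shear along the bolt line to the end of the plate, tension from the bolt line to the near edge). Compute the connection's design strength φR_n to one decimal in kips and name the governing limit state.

66.1 kips (block shear governs)

Bolt shear: A_b = π(1)²/4 = 0.7854 in². φR_n = 0.75 × 84 × 0.7854 × 3 × 1 = 148.4 kips.
Bearing (0.375 in plate, F_u = 58 ksi): end bolts L_c = 1.3125 − 1.125/2 = 0.75, R_n = min(1.2×0.75×0.375×58, 2.4×1×0.375×58) = 19.575 kips/bolt; interior L_c = 3.1875 − 1.125 = 2.0625, R_n = 52.2 kips/bolt. φR_n = 0.75 × (1×19.575 + 2×52.2) = 93.0 kips.
Block shear: shear path 1×[1.3125+2×3.1875] = 1×7.6875 in, A_gv = 2.8828, A_nv = 1×(7.6875 − 2.5×1.1875)×0.375 = 1.7695 in²; tension to near edge: (1.8125 − 0.5×1.1875)×0.375 = 0.45703 in². R_n = min(0.6×58×1.7695, 0.6×36×2.8828) + 1.0×58×0.45703 = min(61.579, 62.268) + 26.508 = 88.087 kips. φR_n = 0.75 × 88.087 = 66.1 kips.
Governing: min(148.4, 93.0, 66.1) = 66.1 kips → block shear.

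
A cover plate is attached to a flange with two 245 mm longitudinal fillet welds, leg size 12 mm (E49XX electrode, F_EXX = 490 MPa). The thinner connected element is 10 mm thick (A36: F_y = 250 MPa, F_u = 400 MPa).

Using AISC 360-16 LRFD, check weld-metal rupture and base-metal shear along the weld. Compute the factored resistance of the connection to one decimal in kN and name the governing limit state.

Weld metal: throat = 0.707×12 = 8.484 mm, L = 2×245 = 490 mm. φR_n = 0.75 × 0.6 × 490 × 8.484 × 490 = 916.7 kN.
Base metal shear (10 mm plate): yield φR_n = 1.0×0.6×250×10×490 = 735.0 kN; rupture φR_n = 0.75×0.6×400×10×490 = 882.0 kN; take 735.0 kN (yield).
Governing: min(916.7, 735.0) = 735.0 kN → base-metal shear.

735.0 kN (base-metal shear governs)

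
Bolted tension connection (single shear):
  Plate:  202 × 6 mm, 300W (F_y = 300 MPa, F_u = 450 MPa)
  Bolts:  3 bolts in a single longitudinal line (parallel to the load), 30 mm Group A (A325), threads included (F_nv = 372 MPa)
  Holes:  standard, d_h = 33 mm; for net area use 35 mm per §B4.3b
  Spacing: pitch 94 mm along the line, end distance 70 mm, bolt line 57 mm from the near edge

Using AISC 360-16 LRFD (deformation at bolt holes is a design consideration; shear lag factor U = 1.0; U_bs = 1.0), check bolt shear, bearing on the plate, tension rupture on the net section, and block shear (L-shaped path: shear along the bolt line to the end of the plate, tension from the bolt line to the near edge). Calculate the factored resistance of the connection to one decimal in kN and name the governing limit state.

287.1 kN (block shear governs)

Bolt shear: A_b = π(30)²/4 = 706.86 mm². φR_n = 0.75 × 372 × 706.86 × 3 × 1 = 591.6 kN.
Bearing (6 mm plate, F_u = 450 MPa): end bolts L_c = 70 − 33/2 = 53.5, R_n = min(1.2×53.5×6×450, 2.4×30×6×450) = 173.34 kN/bolt; interior L_c = 94 − 33 = 61, R_n = 194.4 kN/bolt. φR_n = 0.75 × (1×173.34 + 2×194.4) = 421.6 kN.
Tension rupture (net): A_n = (202 − 1×35)×6 = 1002 mm² (U = 1.0, A_e = A_n). φR_n = 0.75 × 450 × 1002 = 338.2 kN.
Block shear: shear path 1×[70+2×94] = 1×258 mm, A_gv = 1548, A_nv = 1×(258 − 2.5×35)×6 = 1023 mm²; tension to near edge: (57 − 0.5×35)×6 = 237 mm². R_n = min(0.6×450×1023, 0.6×300×1548) + 1.0×450×237 = min(276.21, 278.64) + 106.65 = 382.86 kN. φR_n = 0.75 × 382.86 = 287.1 kN.
Governing: min(591.6, 421.6, 338.2, 287.1) = 287.1 kN → block shear.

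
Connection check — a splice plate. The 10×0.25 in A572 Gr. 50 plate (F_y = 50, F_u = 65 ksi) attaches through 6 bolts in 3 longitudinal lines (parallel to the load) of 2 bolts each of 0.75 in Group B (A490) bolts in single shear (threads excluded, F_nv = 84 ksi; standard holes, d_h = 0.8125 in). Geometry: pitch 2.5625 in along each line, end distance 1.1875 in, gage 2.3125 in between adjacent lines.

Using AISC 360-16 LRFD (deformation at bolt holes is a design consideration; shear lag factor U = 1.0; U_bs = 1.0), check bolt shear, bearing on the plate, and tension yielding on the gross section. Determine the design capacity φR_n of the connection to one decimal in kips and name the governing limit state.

Bolt shear: A_b = π(0.75)²/4 = 0.44179 in². φR_n = 0.75 × 84 × 0.44179 × 6 × 1 = 167.0 kips.
Bearing (0.25 in plate, F_u = 65 ksi): end bolts L_c = 1.1875 − 0.8125/2 = 0.78125, R_n = min(1.2×0.78125×0.25×65, 2.4×0.75×0.25×65) = 15.234 kips/bolt; interior L_c = 2.5625 − 0.8125 = 1.75, R_n = 29.25 kips/bolt. φR_n = 0.75 × (3×15.234 + 3×29.25) = 100.1 kips.
Tension yield (gross): A_g = 10×0.25 = 2.5 in². φR_n = 0.90 × 50 × 2.5 = 112.5 kips.
Governing: min(167.0, 100.1, 112.5) = 100.1 kips → bearing.

100.1 kips (bearing governs)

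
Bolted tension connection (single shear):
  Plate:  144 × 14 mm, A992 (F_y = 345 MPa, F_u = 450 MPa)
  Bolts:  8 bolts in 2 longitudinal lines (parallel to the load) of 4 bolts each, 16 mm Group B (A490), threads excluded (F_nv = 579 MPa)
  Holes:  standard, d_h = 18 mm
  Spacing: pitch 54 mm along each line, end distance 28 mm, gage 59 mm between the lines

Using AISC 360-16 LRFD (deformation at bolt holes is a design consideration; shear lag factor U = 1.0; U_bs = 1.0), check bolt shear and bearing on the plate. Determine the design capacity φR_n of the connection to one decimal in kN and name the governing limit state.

698.5 kN (bolt shear governs)

Bolt shear: A_b = π(16)²/4 = 201.06 mm². φR_n = 0.75 × 579 × 201.06 × 8 × 1 = 698.5 kN.
Bearing (14 mm plate, F_u = 450 MPa): end bolts L_c = 28 − 18/2 = 19, R_n = min(1.2×19×14×450, 2.4×16×14×450) = 143.64 kN/bolt; interior L_c = 54 − 18 = 36, R_n = 241.92 kN/bolt. φR_n = 0.75 × (2×143.64 + 6×241.92) = 1304.1 kN.
Governing: min(698.5, 1304.1) = 698.5 kN → bolt shear.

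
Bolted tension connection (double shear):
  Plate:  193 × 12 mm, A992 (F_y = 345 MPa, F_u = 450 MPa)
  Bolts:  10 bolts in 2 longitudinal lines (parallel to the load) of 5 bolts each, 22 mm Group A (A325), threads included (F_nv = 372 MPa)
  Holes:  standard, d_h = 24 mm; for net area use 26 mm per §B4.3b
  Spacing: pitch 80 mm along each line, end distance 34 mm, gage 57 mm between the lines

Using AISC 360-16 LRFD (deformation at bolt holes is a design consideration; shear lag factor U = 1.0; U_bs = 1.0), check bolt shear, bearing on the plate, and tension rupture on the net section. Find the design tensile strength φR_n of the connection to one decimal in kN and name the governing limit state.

Bolt shear: A_b = π(22)²/4 = 380.13 mm². φR_n = 0.75 × 372 × 380.13 × 10 × 2 = 2121.1 kN.
Bearing (12 mm plate, F_u = 450 MPa): end bolts L_c = 34 − 24/2 = 22, R_n = min(1.2×22×12×450, 2.4×22×12×450) = 142.56 kN/bolt; interior L_c = 80 − 24 = 56, R_n = 285.12 kN/bolt. φR_n = 0.75 × (2×142.56 + 8×285.12) = 1924.6 kN.
Tension rupture (net): A_n = (193 − 2×26)×12 = 1692 mm² (U = 1.0, A_e = A_n). φR_n = 0.75 × 450 × 1692 = 571.1 kN.
Governing: min(2121.1, 1924.6, 571.1) = 571.1 kN → net-section rupture.

571.1 kN (net-section rupture governs)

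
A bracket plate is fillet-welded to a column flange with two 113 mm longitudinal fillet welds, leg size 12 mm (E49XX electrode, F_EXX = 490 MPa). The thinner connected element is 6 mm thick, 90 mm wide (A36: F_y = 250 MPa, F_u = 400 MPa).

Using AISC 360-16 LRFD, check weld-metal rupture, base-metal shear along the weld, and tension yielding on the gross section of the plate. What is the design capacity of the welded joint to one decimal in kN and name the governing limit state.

121.5 kN (gross-section yield governs)

Weld metal: throat = 0.707×12 = 8.484 mm, L = 2×113 = 226 mm. φR_n = 0.75 × 0.6 × 490 × 8.484 × 226 = 422.8 kN.
Base metal shear (6 mm plate): yield φR_n = 1.0×0.6×250×6×226 = 203.4 kN; rupture φR_n = 0.75×0.6×400×6×226 = 244.1 kN; take 203.4 kN (yield).
Tension yield (gross): A_g = 90×6 = 540 mm². φR_n = 0.90 × 250 × 540 = 121.5 kN.
Governing: min(422.8, 203.4, 121.5) = 121.5 kN → gross-section yield.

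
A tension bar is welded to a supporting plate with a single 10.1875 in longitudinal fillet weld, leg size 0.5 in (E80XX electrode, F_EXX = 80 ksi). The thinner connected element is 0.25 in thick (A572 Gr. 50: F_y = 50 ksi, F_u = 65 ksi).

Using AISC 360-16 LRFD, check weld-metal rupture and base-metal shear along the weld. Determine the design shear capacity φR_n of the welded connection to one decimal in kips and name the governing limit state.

74.5 kips (base-metal shear governs)

Weld metal: throat = 0.707×0.5 = 0.3535 in, L = 10.1875 in. φR_n = 0.75 × 0.6 × 80 × 0.3535 × 10.1875 = 129.6 kips.
Base metal shear (0.25 in plate): yield φR_n = 1.0×0.6×50×0.25×10.1875 = 76.4 kips; rupture φR_n = 0.75×0.6×65×0.25×10.1875 = 74.5 kips; take 74.5 kips (rupture).
Governing: min(129.6, 74.5) = 74.5 kips → base-metal shear.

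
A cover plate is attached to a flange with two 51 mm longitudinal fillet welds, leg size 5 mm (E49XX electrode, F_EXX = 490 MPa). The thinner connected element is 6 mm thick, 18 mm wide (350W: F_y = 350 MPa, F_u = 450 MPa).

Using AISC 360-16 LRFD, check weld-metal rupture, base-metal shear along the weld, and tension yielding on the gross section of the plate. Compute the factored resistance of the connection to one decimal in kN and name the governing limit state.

34.0 kN (gross-section yield governs)

Weld metal: throat = 0.707×5 = 3.535 mm, L = 2×51 = 102 mm. φR_n = 0.75 × 0.6 × 490 × 3.535 × 102 = 79.5 kN.
Base metal shear (6 mm plate): yield φR_n = 1.0×0.6×350×6×102 = 128.5 kN; rupture φR_n = 0.75×0.6×450×6×102 = 123.9 kN; take 123.9 kN (rupture).
Tension yield (gross): A_g = 18×6 = 108 mm². φR_n = 0.90 × 350 × 108 = 34.0 kN.
Governing: min(79.5, 123.9, 34.0) = 34.0 kN → gross-section yield.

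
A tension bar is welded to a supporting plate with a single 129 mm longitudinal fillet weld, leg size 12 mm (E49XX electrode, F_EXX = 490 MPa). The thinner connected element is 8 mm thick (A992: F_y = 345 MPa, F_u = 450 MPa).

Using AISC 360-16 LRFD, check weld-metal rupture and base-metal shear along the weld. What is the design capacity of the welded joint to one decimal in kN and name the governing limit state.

Weld metal: throat = 0.707×12 = 8.484 mm, L = 129 mm. φR_n = 0.75 × 0.6 × 490 × 8.484 × 129 = 241.3 kN.
Base metal shear (8 mm plate): yield φR_n = 1.0×0.6×345×8×129 = 213.6 kN; rupture φR_n = 0.75×0.6×450×8×129 = 209.0 kN; take 209.0 kN (rupture).
Governing: min(241.3, 209.0) = 209.0 kN → base-metal shear.

209.0 kN (base-metal shear governs)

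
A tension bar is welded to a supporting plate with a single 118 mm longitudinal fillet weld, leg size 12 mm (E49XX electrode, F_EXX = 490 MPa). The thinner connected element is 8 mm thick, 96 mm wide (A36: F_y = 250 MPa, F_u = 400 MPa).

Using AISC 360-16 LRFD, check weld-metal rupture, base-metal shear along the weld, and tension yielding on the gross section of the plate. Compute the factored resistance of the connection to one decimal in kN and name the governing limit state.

141.6 kN (base-metal shear governs)

Weld metal: throat = 0.707×12 = 8.484 mm, L = 118 mm. φR_n = 0.75 × 0.6 × 490 × 8.484 × 118 = 220.7 kN.
Base metal shear (8 mm plate): yield φR_n = 1.0×0.6×250×8×118 = 141.6 kN; rupture φR_n = 0.75×0.6×400×8×118 = 169.9 kN; take 141.6 kN (yield).
Tension yield (gross): A_g = 96×8 = 768 mm². φR_n = 0.90 × 250 × 768 = 172.8 kN.
Governing: min(220.7, 141.6, 172.8) = 141.6 kN → base-metal shear.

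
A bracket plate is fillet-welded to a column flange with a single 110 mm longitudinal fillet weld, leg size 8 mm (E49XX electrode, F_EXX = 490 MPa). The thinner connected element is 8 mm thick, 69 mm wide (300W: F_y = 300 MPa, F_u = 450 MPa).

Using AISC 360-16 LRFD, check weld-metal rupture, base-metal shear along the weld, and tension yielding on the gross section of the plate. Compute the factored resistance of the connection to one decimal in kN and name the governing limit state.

Weld metal: throat = 0.707×8 = 5.656 mm, L = 110 mm. φR_n = 0.75 × 0.6 × 490 × 5.656 × 110 = 137.2 kN.
Base metal shear (8 mm plate): yield φR_n = 1.0×0.6×300×8×110 = 158.4 kN; rupture φR_n = 0.75×0.6×450×8×110 = 178.2 kN; take 158.4 kN (yield).
Tension yield (gross): A_g = 69×8 = 552 mm². φR_n = 0.90 × 300 × 552 = 149.0 kN.
Governing: min(137.2, 158.4, 149.0) = 137.2 kN → weld metal.

137.2 kN (weld metal governs)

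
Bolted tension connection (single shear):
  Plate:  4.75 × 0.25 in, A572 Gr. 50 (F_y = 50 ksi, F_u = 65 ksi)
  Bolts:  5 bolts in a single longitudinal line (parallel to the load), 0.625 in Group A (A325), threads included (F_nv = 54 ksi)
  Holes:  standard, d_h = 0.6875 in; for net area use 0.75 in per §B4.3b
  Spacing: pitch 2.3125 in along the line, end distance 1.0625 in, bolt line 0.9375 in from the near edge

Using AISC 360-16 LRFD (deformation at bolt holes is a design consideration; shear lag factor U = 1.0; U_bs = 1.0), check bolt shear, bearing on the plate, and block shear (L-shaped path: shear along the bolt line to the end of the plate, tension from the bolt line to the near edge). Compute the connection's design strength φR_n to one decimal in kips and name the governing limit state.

Bolt shear: A_b = π(0.625)²/4 = 0.3068 in². φR_n = 0.75 × 54 × 0.3068 × 5 × 1 = 62.1 kips.
Bearing (0.25 in plate, F_u = 65 ksi): end bolts L_c = 1.0625 − 0.6875/2 = 0.71875, R_n = min(1.2×0.71875×0.25×65, 2.4×0.625×0.25×65) = 14.016 kips/bolt; interior L_c = 2.3125 − 0.6875 = 1.625, R_n = 24.375 kips/bolt. φR_n = 0.75 × (1×14.016 + 4×24.375) = 83.6 kips.
Block shear: shear path 1×[1.0625+4×2.3125] = 1×10.3125 in, A_gv = 2.5781, A_nv = 1×(10.3125 − 4.5×0.75)×0.25 = 1.7344 in²; tension to near edge: (0.9375 − 0.5×0.75)×0.25 = 0.14063 in². R_n = min(0.6×65×1.7344, 0.6×50×2.5781) + 1.0×65×0.14063 = min(67.642, 77.343) + 9.141 = 76.783 kips. φR_n = 0.75 × 76.783 = 57.6 kips.
Governing: min(62.1, 83.6, 57.6) = 57.6 kips → block shear.

57.6 kips (block shear governs)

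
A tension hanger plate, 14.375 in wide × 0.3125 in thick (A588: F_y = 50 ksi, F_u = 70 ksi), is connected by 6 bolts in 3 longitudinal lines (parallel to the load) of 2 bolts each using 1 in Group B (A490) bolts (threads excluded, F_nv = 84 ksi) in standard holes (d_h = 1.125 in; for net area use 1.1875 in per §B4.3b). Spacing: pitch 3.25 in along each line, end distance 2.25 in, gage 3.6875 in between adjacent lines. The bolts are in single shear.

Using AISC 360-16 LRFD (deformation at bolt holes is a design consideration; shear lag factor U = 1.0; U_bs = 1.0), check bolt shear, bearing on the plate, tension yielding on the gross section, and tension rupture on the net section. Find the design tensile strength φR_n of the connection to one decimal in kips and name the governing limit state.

177.4 kips (net-section rupture governs)

Bolt shear: A_b = π(1)²/4 = 0.7854 in². φR_n = 0.75 × 84 × 0.7854 × 6 × 1 = 296.9 kips.
Bearing (0.3125 in plate, F_u = 70 ksi): end bolts L_c = 2.25 − 1.125/2 = 1.6875, R_n = min(1.2×1.6875×0.3125×70, 2.4×1×0.3125×70) = 44.297 kips/bolt; interior L_c = 3.25 − 1.125 = 2.125, R_n = 52.5 kips/bolt. φR_n = 0.75 × (3×44.297 + 3×52.5) = 217.8 kips.
Tension yield (gross): A_g = 14.375×0.3125 = 4.4922 in². φR_n = 0.90 × 50 × 4.4922 = 202.1 kips.
Tension rupture (net): A_n = (14.375 − 3×1.1875)×0.3125 = 3.3789 in² (U = 1.0, A_e = A_n). φR_n = 0.75 × 70 × 3.3789 = 177.4 kips.
Governing: min(296.9, 217.8, 202.1, 177.4) = 177.4 kips → net-section rupture.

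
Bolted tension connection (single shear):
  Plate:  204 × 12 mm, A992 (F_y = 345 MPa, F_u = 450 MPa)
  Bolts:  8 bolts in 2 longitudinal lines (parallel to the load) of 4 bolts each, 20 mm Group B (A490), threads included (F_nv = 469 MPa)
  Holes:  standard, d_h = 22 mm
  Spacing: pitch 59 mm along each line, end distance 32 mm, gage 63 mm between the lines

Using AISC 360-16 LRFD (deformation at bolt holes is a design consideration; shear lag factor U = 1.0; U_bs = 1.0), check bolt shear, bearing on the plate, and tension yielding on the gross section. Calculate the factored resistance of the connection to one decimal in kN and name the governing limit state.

760.1 kN (gross-section yield governs)

Bolt shear: A_b = π(20)²/4 = 314.16 mm². φR_n = 0.75 × 469 × 314.16 × 8 × 1 = 884.0 kN.
Bearing (12 mm plate, F_u = 450 MPa): end bolts L_c = 32 − 22/2 = 21, R_n = min(1.2×21×12×450, 2.4×20×12×450) = 136.08 kN/bolt; interior L_c = 59 − 22 = 37, R_n = 239.76 kN/bolt. φR_n = 0.75 × (2×136.08 + 6×239.76) = 1283.0 kN.
Tension yield (gross): A_g = 204×12 = 2448 mm². φR_n = 0.90 × 345 × 2448 = 760.1 kN.
Governing: min(884.0, 1283.0, 760.1) = 760.1 kN → gross-section yield.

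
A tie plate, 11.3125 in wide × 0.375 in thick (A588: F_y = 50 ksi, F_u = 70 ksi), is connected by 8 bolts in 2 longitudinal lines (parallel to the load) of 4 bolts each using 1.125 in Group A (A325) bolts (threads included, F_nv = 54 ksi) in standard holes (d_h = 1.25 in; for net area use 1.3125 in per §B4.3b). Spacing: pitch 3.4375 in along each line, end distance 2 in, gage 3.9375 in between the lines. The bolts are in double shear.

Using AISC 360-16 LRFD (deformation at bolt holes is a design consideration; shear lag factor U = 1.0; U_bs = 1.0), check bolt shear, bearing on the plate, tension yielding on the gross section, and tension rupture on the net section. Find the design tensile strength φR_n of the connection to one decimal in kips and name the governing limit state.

171.0 kips (net-section rupture governs)

Bolt shear: A_b = π(1.125)²/4 = 0.99402 in². φR_n = 0.75 × 54 × 0.99402 × 8 × 2 = 644.1 kips.
Bearing (0.375 in plate, F_u = 70 ksi): end bolts L_c = 2 − 1.25/2 = 1.375, R_n = min(1.2×1.375×0.375×70, 2.4×1.125×0.375×70) = 43.313 kips/bolt; interior L_c = 3.4375 − 1.25 = 2.1875, R_n = 68.906 kips/bolt. φR_n = 0.75 × (2×43.313 + 6×68.906) = 375.0 kips.
Tension yield (gross): A_g = 11.3125×0.375 = 4.2422 in². φR_n = 0.90 × 50 × 4.2422 = 190.9 kips.
Tension rupture (net): A_n = (11.3125 − 2×1.3125)×0.375 = 3.2578 in² (U = 1.0, A_e = A_n). φR_n = 0.75 × 70 × 3.2578 = 171.0 kips.
Governing: min(644.1, 375.0, 190.9, 171.0) = 171.0 kips → net-section rupture.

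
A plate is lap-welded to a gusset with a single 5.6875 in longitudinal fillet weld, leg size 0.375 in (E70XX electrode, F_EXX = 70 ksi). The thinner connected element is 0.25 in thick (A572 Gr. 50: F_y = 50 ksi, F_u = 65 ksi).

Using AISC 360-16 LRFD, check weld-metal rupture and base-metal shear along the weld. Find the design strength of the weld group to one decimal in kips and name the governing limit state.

41.6 kips (base-metal shear governs)

Weld metal: throat = 0.707×0.375 = 0.26513 in, L = 5.6875 in. φR_n = 0.75 × 0.6 × 70 × 0.26513 × 5.6875 = 47.5 kips.
Base metal shear (0.25 in plate): yield φR_n = 1.0×0.6×50×0.25×5.6875 = 42.7 kips; rupture φR_n = 0.75×0.6×65×0.25×5.6875 = 41.6 kips; take 41.6 kips (rupture).
Governing: min(47.5, 41.6) = 41.6 kips → base-metal shear.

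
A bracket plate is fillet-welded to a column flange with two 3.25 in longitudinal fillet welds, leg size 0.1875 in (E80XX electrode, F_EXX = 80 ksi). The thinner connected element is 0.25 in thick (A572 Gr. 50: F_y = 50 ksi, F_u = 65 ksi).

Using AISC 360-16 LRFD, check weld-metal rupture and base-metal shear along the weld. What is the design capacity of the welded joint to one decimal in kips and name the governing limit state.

Weld metal: throat = 0.707×0.1875 = 0.13256 in, L = 2×3.25 = 6.5 in. φR_n = 0.75 × 0.6 × 80 × 0.13256 × 6.5 = 31.0 kips.
Base metal shear (0.25 in plate): yield φR_n = 1.0×0.6×50×0.25×6.5 = 48.8 kips; rupture φR_n = 0.75×0.6×65×0.25×6.5 = 47.5 kips; take 47.5 kips (rupture).
Governing: min(31.0, 47.5) = 31.0 kips → weld metal.

31.0 kips (weld metal governs)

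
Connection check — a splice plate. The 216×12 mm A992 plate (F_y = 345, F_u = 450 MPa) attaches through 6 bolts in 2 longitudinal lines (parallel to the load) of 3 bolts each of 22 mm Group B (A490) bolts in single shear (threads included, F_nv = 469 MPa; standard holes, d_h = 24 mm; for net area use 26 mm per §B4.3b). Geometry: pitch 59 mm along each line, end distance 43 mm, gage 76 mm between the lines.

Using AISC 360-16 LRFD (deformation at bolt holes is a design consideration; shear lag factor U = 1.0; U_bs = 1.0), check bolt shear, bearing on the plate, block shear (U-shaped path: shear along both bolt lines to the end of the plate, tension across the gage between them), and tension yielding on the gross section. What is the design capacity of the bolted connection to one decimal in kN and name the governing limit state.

Bolt shear: A_b = π(22)²/4 = 380.13 mm². φR_n = 0.75 × 469 × 380.13 × 6 × 1 = 802.3 kN.
Bearing (12 mm plate, F_u = 450 MPa): end bolts L_c = 43 − 24/2 = 31, R_n = min(1.2×31×12×450, 2.4×22×12×450) = 200.88 kN/bolt; interior L_c = 59 − 24 = 35, R_n = 226.8 kN/bolt. φR_n = 0.75 × (2×200.88 + 4×226.8) = 981.7 kN.
Block shear: shear path 2×[43+2×59] = 2×161 mm, A_gv = 3864, A_nv = 2×(161 − 2.5×26)×12 = 2304 mm²; tension across gage: (76 − 1×26)×12 = 600 mm². R_n = min(0.6×450×2304, 0.6×345×3864) + 1.0×450×600 = min(622.08, 799.85) + 270 = 892.08 kN. φR_n = 0.75 × 892.08 = 669.1 kN.
Tension yield (gross): A_g = 216×12 = 2592 mm². φR_n = 0.90 × 345 × 2592 = 804.8 kN.
Governing: min(802.3, 981.7, 669.1, 804.8) = 669.1 kN → block shear.

669.1 kN (block shear governs)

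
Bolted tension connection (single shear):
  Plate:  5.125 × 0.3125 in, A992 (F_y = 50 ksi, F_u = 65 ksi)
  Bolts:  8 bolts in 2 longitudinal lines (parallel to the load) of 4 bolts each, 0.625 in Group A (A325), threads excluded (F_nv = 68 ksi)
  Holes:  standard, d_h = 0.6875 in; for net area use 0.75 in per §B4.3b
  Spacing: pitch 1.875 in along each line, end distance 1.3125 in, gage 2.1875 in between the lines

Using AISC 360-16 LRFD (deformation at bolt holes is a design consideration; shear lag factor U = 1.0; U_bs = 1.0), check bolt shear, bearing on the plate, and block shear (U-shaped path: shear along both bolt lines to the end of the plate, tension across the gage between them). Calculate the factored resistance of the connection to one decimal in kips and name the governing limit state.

Bolt shear: A_b = π(0.625)²/4 = 0.3068 in². φR_n = 0.75 × 68 × 0.3068 × 8 × 1 = 125.2 kips.
Bearing (0.3125 in plate, F_u = 65 ksi): end bolts L_c = 1.3125 − 0.6875/2 = 0.96875, R_n = min(1.2×0.96875×0.3125×65, 2.4×0.625×0.3125×65) = 23.613 kips/bolt; interior L_c = 1.875 − 0.6875 = 1.1875, R_n = 28.945 kips/bolt. φR_n = 0.75 × (2×23.613 + 6×28.945) = 165.7 kips.
Block shear: shear path 2×[1.3125+3×1.875] = 2×6.9375 in, A_gv = 4.3359, A_nv = 2×(6.9375 − 3.5×0.75)×0.3125 = 2.6953 in²; tension across gage: (2.1875 − 1×0.75)×0.3125 = 0.44922 in². R_n = min(0.6×65×2.6953, 0.6×50×4.3359) + 1.0×65×0.44922 = min(105.12, 130.08) + 29.199 = 134.32 kips. φR_n = 0.75 × 134.32 = 100.7 kips.
Governing: min(125.2, 165.7, 100.7) = 100.7 kips → block shear.

100.7 kips (block shear governs)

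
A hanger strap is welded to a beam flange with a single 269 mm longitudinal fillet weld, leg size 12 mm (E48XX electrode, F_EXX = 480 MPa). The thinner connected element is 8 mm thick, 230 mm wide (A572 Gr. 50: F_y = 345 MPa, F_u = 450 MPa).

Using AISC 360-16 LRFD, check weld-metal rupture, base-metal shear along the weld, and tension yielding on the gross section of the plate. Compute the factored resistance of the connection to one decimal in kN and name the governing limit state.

Weld metal: throat = 0.707×12 = 8.484 mm, L = 269 mm. φR_n = 0.75 × 0.6 × 480 × 8.484 × 269 = 493.0 kN.
Base metal shear (8 mm plate): yield φR_n = 1.0×0.6×345×8×269 = 445.5 kN; rupture φR_n = 0.75×0.6×450×8×269 = 435.8 kN; take 435.8 kN (rupture).
Tension yield (gross): A_g = 230×8 = 1840 mm². φR_n = 0.90 × 345 × 1840 = 571.3 kN.
Governing: min(493.0, 435.8, 571.3) = 435.8 kN → base-metal shear.

435.8 kN (base-metal shear governs)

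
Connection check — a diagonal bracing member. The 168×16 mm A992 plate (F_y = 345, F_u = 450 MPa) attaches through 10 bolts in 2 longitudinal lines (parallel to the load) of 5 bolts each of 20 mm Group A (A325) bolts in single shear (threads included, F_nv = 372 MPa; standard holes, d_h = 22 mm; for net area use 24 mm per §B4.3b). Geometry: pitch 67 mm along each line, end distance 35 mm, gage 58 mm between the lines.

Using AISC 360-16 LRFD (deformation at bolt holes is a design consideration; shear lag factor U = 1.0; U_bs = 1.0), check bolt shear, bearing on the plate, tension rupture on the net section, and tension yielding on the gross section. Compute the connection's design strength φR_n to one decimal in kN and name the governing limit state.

Bolt shear: A_b = π(20)²/4 = 314.16 mm². φR_n = 0.75 × 372 × 314.16 × 10 × 1 = 876.5 kN.
Bearing (16 mm plate, F_u = 450 MPa): end bolts L_c = 35 − 22/2 = 24, R_n = min(1.2×24×16×450, 2.4×20×16×450) = 207.36 kN/bolt; interior L_c = 67 − 22 = 45, R_n = 345.6 kN/bolt. φR_n = 0.75 × (2×207.36 + 8×345.6) = 2384.6 kN.
Tension rupture (net): A_n = (168 − 2×24)×16 = 1920 mm² (U = 1.0, A_e = A_n). φR_n = 0.75 × 450 × 1920 = 648.0 kN.
Tension yield (gross): A_g = 168×16 = 2688 mm². φR_n = 0.90 × 345 × 2688 = 834.6 kN.
Governing: min(876.5, 2384.6, 648.0, 834.6) = 648.0 kN → net-section rupture.

648.0 kN (net-section rupture governs)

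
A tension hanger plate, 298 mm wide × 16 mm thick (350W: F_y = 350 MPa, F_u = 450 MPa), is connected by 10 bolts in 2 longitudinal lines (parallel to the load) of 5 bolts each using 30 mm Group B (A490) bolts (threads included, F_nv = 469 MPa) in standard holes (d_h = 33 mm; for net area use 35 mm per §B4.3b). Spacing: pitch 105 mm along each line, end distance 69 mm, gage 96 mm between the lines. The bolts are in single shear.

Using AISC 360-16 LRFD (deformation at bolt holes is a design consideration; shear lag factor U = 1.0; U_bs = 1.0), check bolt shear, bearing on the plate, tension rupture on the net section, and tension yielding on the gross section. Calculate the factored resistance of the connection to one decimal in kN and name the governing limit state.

1231.2 kN (net-section rupture governs)

Bolt shear: A_b = π(30)²/4 = 706.86 mm². φR_n = 0.75 × 469 × 706.86 × 10 × 1 = 2486.4 kN.
Bearing (16 mm plate, F_u = 450 MPa): end bolts L_c = 69 − 33/2 = 52.5, R_n = min(1.2×52.5×16×450, 2.4×30×16×450) = 453.6 kN/bolt; interior L_c = 105 − 33 = 72, R_n = 518.4 kN/bolt. φR_n = 0.75 × (2×453.6 + 8×518.4) = 3790.8 kN.
Tension rupture (net): A_n = (298 − 2×35)×16 = 3648 mm² (U = 1.0, A_e = A_n). φR_n = 0.75 × 450 × 3648 = 1231.2 kN.
Tension yield (gross): A_g = 298×16 = 4768 mm². φR_n = 0.90 × 350 × 4768 = 1501.9 kN.
Governing: min(2486.4, 3790.8, 1231.2, 1501.9) = 1231.2 kN → net-section rupture.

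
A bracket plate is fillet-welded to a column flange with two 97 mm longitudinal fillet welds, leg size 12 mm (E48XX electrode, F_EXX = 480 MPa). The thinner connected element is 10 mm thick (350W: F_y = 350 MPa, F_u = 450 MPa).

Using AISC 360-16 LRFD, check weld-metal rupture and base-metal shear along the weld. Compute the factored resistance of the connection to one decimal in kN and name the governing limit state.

Weld metal: throat = 0.707×12 = 8.484 mm, L = 2×97 = 194 mm. φR_n = 0.75 × 0.6 × 480 × 8.484 × 194 = 355.5 kN.
Base metal shear (10 mm plate): yield φR_n = 1.0×0.6×350×10×194 = 407.4 kN; rupture φR_n = 0.75×0.6×450×10×194 = 392.9 kN; take 392.9 kN (rupture).
Governing: min(355.5, 392.9) = 355.5 kN → weld metal.

355.5 kN (weld metal governs)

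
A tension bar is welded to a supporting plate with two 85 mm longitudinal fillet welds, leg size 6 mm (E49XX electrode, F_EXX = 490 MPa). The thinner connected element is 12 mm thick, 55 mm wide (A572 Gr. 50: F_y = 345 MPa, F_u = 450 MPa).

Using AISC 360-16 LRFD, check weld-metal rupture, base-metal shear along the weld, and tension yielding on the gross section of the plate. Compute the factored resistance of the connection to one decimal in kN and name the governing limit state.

Weld metal: throat = 0.707×6 = 4.242 mm, L = 2×85 = 170 mm. φR_n = 0.75 × 0.6 × 490 × 4.242 × 170 = 159.0 kN.
Base metal shear (12 mm plate): yield φR_n = 1.0×0.6×345×12×170 = 422.3 kN; rupture φR_n = 0.75×0.6×450×12×170 = 413.1 kN; take 413.1 kN (rupture).
Tension yield (gross): A_g = 55×12 = 660 mm². φR_n = 0.90 × 345 × 660 = 204.9 kN.
Governing: min(159.0, 413.1, 204.9) = 159.0 kN → weld metal.

159.0 kN (weld metal governs)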